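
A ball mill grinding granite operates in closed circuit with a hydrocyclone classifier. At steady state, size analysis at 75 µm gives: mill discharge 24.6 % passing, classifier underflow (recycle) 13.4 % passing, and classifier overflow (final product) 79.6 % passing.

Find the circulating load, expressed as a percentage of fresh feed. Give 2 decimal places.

CL = 491.07 %

Two-product formula at 75 µm:
Fd + Rd = Ru + Fo ⇒ R/F = (o−d)/(d−u)
r = (79.6 − 24.6)/(24.6 − 13.4) = 55.0/11.2 = 4.9107
CL = 100·r = 491.07 %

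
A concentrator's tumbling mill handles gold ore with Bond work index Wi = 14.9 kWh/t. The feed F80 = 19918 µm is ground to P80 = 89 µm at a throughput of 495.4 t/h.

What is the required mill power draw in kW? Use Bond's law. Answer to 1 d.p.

Bond: W = 10·Wi·(1/√P80 − 1/√F80)
W = 10·14.9·(1/√89 − 1/√19918) = 10·14.9·(0.098914) = 14.7382 kWh/t
P = W·T = 14.7382·495.4 = 7301.3 kW

P = 7301.3 kW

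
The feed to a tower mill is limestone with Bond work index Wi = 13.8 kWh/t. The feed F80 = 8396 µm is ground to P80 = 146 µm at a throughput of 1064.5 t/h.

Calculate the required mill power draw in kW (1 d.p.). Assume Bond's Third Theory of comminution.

Bond:  W = 10 Wi (1/√P − 1/√F)
W = 10·13.8·(1/√146 − 1/√8396) = 10·13.8·(0.071847) = 9.9149 kWh/t
Mill draw = 9.9149 × 1064.5 = 10554.4 kW

P = 10554.4 kW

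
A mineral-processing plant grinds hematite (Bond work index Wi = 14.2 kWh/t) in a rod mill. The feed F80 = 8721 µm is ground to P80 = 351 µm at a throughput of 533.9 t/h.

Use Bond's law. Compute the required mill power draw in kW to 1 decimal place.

P = 3234.8 kW

W = 10·Wi·[P80^(−½) − F80^(−½)]
W = 10·14.2·(1/√351 − 1/√8721) = 10·14.2·(0.042668) = 6.0588 kWh/t
P_mill = W·ṁ = 6.0588·533.9 = 3234.8 kW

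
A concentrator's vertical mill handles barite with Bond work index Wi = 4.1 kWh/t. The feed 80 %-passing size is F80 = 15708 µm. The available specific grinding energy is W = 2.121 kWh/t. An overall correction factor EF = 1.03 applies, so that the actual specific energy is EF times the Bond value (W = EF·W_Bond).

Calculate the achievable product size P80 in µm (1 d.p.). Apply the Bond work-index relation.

W = 10 Wi (1/√P80 − 1/√F80)  [Bond]
W_Bond = W / EF = 2.121 / 1.03 = 2.0592 kWh/t
⇒ 1/√P80 = W_Bond/(10 Wi) + 1/√F80
  = 2.0592/(10·4.1) + 1/√15708 = 0.050225 + 0.007979 = 0.058204
P80 = (1/0.058204)² = 17.1810² = 295.19 µm

P80 = 295.2 µm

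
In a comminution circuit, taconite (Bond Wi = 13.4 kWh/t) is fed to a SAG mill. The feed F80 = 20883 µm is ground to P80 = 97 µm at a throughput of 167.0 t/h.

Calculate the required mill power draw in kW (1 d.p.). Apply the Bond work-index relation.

W = 10 Wi (1/√P80 − 1/√F80)  [Bond]
W = 10·13.4·(1/√97 − 1/√20883) = 10·13.4·(0.094615) = 12.6784 kWh/t
P = W·T = 12.6784·167.0 = 2117.3 kW

P = 2117.3 kW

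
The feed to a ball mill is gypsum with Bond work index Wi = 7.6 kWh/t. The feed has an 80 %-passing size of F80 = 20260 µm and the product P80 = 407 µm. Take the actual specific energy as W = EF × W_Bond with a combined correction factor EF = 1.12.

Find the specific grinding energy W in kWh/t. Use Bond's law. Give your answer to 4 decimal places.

Bond:  W = 10 Wi (1/√P − 1/√F)
1/√407 = 0.049568;  1/√20260 = 0.007026
W = 10·7.6·(0.049568 − 0.007026) = 3.2332 kWh/t
W_actual = 1.12 × 3.2332 = 3.6212 kWh/t

W = 3.6212 kWh/t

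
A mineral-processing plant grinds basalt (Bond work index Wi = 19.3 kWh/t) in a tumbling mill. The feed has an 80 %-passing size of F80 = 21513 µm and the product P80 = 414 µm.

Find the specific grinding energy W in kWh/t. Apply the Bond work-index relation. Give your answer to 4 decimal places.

W = 8.1696 kWh/t

Bond:  W = 10 Wi (1/√P − 1/√F)
1/√414 = 0.049147;  1/√21513 = 0.006818
W = 10·19.3·(0.049147 − 0.006818) = 8.1696 kWh/t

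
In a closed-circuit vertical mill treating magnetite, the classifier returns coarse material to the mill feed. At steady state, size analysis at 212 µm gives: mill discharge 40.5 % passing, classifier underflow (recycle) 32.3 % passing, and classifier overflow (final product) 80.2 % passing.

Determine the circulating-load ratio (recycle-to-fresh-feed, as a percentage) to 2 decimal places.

CL = 484.15 %

Let r = R/F. Size balance at 212 µm:
d + r·d = r·u + o → r(d−u) = o−d
r = (80.2 − 40.5)/(40.5 − 32.3) = 39.7/8.2 = 4.8415
CL = 100·r = 484.15 %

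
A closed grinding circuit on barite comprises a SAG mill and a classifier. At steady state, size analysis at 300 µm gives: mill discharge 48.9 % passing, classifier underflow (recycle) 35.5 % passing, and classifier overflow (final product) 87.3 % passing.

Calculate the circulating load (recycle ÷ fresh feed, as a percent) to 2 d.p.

CL = 286.57 %

Let r = R/F. Size balance at 300 µm:
r = (o − d)/(d − u)
r = (87.3 − 48.9)/(48.9 − 35.5) = 38.4/13.4 = 2.8657
CL = 100·r = 286.57 %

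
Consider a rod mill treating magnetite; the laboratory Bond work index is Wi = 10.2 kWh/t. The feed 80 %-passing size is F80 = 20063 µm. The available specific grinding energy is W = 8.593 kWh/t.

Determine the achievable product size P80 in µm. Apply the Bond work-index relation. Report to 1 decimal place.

W = 10·Wi·(P80^(-½) − F80^(-½))
P80^(−½) = W/(10 Wi) + F80^(−½)
  = 8.5930/(10·10.2) + 1/√20063 = 0.084245 + 0.007060 = 0.091305
P80 = (1/0.091305)² = 10.9523² = 119.95 µm

P80 = 120.0 µm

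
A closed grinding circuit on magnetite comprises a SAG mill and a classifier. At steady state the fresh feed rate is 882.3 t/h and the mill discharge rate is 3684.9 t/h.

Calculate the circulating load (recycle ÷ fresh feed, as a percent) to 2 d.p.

CL = 317.65 %

Mill node: discharge = fresh + recycle.
R = M − F = 3684.9 − 882.3 = 2802.6 t/h
CL = 100·R/F = 100·2802.6/882.3 = 317.65 %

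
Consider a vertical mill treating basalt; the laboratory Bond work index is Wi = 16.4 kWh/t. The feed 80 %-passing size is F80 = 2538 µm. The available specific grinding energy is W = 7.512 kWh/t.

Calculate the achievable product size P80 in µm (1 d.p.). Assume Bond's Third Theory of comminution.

P80 = 232.0 µm

W = 10 Wi / √P80 − 10 Wi / √F80
⇒ 1/√P80 = W/(10·Wi) + 1/√F80
  = 7.5120/(10·16.4) + 1/√2538 = 0.045805 + 0.019850 = 0.065655
P80 = (1/0.065655)² = 15.2312² = 231.99 µm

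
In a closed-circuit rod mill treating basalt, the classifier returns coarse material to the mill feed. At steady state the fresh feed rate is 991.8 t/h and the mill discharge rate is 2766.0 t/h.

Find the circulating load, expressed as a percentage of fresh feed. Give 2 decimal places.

CL = 178.89 %

Mill node: discharge = fresh + recycle.
R = M − F = 2766.0 − 991.8 = 1774.2 t/h
CL = 100·R/F = 100·1774.2/991.8 = 178.89 %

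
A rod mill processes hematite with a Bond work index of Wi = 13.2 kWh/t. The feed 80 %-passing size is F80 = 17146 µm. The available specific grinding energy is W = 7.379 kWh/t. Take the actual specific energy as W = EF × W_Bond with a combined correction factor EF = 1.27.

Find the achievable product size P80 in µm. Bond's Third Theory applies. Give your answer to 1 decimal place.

Bond:  W = 10 Wi (1/√P − 1/√F)
W_Bond = W / EF = 7.379 / 1.27 = 5.8102 kWh/t
⇒ 1/√P80 = W_Bond/(10·Wi) + 1/√F80
  = 5.8102/(10·13.2) + 1/√17146 = 0.044017 + 0.007637 = 0.051654
P80 = (1/0.051654)² = 19.3596² = 374.80 µm

P80 = 374.8 µm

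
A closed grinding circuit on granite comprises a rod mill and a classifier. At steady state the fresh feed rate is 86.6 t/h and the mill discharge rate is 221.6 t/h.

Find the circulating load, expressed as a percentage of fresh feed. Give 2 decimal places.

Discharge = new feed + return, hence
R = M − F = 221.6 − 86.6 = 135.0 t/h
CL = 100·R/F = 100·135.0/86.6 = 155.89 %

CL = 155.89 %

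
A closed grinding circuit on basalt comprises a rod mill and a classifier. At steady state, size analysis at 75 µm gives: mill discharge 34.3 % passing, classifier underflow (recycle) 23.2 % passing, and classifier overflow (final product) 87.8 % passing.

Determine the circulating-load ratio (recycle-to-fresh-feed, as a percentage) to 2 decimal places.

CL = 481.98 %

Mass balance on the −75 µm fraction:
r = (o − d)/(d − u)
r = (87.8 − 34.3)/(34.3 − 23.2) = 53.5/11.1 = 4.8198
CL = 100·r = 481.98 %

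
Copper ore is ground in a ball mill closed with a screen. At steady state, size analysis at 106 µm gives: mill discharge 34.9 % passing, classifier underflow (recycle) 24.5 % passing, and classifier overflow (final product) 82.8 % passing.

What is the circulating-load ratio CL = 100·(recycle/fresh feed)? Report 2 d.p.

CL = 460.58 %

Mass balance on the −106 µm fraction:
r = (o − d)/(d − u)
r = (82.8 − 34.9)/(34.9 − 24.5) = 47.9/10.4 = 4.6058
CL = 100·r = 460.58 %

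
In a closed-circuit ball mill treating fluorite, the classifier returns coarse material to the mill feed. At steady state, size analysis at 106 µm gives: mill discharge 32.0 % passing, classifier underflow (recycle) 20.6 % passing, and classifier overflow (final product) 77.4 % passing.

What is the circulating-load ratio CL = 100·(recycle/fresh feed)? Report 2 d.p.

Let r = R/F. Size balance at 106 µm:
Fd + Rd = Ru + Fo ⇒ R/F = (o−d)/(d−u)
r = (77.4 − 32.0)/(32.0 − 20.6) = 45.4/11.4 = 3.9825
CL = 100·r = 398.25 %

CL = 398.25 %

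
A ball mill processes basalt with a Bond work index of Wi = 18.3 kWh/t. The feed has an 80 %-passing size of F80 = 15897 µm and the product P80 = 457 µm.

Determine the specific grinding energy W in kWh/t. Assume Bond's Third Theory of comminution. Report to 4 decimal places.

W = 7.1090 kWh/t

Bond: W = 10·Wi·(1/√P80 − 1/√F80)
1/√457 = 0.046778;  1/√15897 = 0.007931
W = 10·18.3·(0.046778 − 0.007931) = 7.1090 kWh/t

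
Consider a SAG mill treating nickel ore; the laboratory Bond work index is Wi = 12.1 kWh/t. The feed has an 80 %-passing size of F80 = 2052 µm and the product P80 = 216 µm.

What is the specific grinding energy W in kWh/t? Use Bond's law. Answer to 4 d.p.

W = 5.5619 kWh/t

Bond:  W = 10 Wi (1/√P − 1/√F)
1/√216 = 0.068041;  1/√2052 = 0.022076
W = 10·12.1·(0.068041 − 0.022076) = 5.5619 kWh/t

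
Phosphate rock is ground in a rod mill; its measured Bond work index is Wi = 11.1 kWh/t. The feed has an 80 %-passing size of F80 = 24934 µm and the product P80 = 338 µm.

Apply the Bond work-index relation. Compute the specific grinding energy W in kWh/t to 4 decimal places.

W = 5.3346 kWh/t

W = 10 Wi (P80^-0.5 − F80^-0.5)
1/√338 = 0.054393;  1/√24934 = 0.006333
W = 10·11.1·(0.054393 − 0.006333) = 5.3346 kWh/t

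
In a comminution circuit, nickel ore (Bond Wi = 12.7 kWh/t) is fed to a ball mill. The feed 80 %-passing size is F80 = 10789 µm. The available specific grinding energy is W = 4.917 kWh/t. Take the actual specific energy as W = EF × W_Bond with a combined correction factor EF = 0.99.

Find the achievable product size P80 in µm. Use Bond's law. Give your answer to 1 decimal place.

Bond: W = 10·Wi·(1/√P80 − 1/√F80)
W_Bond = W / EF = 4.917 / 0.99 = 4.9667 kWh/t
1/√P80 = 1/√F80 + W_Bond/(10·Wi)
  = 4.9667/(10·12.7) + 1/√10789 = 0.039108 + 0.009627 = 0.048735
P80 = (1/0.048735)² = 20.5191² = 421.03 µm

P80 = 421.0 µm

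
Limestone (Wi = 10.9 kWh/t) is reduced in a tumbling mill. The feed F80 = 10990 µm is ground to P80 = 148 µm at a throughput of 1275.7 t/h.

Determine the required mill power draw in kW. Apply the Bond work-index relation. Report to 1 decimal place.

Bond:  W = 10 Wi (1/√P − 1/√F)
W = 10·10.9·(1/√148 − 1/√10990) = 10·10.9·(0.072661) = 7.9200 kWh/t
P = W·T = 7.9200·1275.7 = 10103.5 kW

P = 10103.5 kW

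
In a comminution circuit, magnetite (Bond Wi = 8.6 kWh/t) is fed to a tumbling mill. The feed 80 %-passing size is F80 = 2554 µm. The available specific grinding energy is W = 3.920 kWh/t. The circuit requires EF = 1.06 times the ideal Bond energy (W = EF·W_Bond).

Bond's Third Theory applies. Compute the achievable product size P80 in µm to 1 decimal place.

W = 10·Wi·[P80^(−½) − F80^(−½)]
W_Bond = W / EF = 3.920 / 1.06 = 3.6981 kWh/t
P80^(−½) = W_Bond/(10 Wi) + F80^(−½)
  = 3.6981/(10·8.6) + 1/√2554 = 0.043001 + 0.019787 = 0.062789
P80 = (1/0.062789)² = 15.9264² = 253.65 µm

P80 = 253.7 µm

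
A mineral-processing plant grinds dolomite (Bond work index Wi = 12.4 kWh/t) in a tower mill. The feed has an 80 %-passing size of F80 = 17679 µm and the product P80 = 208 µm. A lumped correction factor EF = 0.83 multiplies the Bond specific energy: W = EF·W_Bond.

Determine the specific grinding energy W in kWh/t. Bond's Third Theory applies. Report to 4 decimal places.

Bond:  W = 10 Wi (1/√P − 1/√F)
1/√208 = 0.069338;  1/√17679 = 0.007521
W = 10·12.4·(0.069338 − 0.007521) = 7.6653 kWh/t
With EF = 0.83: W = 7.6653·0.83 = 6.3622 kWh/t

W = 6.3622 kWh/t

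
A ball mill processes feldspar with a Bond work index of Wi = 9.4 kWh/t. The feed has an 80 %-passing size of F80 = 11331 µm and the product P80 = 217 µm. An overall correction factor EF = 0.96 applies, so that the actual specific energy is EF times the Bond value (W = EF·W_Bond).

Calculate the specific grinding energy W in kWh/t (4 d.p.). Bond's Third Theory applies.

W = 5.2781 kWh/t

Bond:  W = 10 Wi (1/√P − 1/√F)
1/√217 = 0.067884;  1/√11331 = 0.009394
W = 10·9.4·(0.067884 − 0.009394) = 5.4981 kWh/t
W_actual = 0.96 × 5.4981 = 5.2781 kWh/t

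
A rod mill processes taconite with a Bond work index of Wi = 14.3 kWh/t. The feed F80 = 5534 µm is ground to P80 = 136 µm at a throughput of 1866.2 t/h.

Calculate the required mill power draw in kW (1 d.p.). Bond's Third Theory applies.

W = 10·Wi·[P80^(−½) − F80^(−½)]
W = 10·14.3·(1/√136 − 1/√5534) = 10·14.3·(0.072307) = 10.3399 kWh/t
P = W·T = 10.3399·1866.2 = 19296.3 kW

P = 19296.3 kW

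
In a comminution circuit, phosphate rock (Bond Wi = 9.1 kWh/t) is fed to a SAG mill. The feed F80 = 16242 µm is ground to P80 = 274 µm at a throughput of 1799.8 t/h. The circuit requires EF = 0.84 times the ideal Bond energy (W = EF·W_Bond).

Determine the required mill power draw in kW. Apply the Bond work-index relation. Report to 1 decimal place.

P = 7231.8 kW

W = 10 Wi (P80^-0.5 − F80^-0.5)
W = 10·9.1·(1/√274 − 1/√16242) = 10·9.1·(0.052566) = 4.7835 kWh/t
With EF = 0.84: W = 4.7835·0.84 = 4.0181 kWh/t
Power = W × throughput = 4.0181 kWh/t × 1799.8 t/h = 7231.8 kW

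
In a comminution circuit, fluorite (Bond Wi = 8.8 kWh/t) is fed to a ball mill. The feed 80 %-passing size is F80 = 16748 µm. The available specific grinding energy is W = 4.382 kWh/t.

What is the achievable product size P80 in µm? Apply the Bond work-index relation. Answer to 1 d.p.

P80 = 302.2 µm

W = 10·Wi·(P80^(-½) − F80^(-½))
1/√P80 = 1/√F80 + W/(10·Wi)
  = 4.3820/(10·8.8) + 1/√16748 = 0.049795 + 0.007727 = 0.057523
P80 = (1/0.057523)² = 17.3845² = 302.22 µm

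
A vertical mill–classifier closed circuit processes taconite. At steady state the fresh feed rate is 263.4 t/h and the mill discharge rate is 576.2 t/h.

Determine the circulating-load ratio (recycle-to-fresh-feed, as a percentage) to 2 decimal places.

Discharge = new feed + return, hence
R = M − F = 576.2 − 263.4 = 312.8 t/h
CL = 100·R/F = 100·312.8/263.4 = 118.75 %

CL = 118.75 %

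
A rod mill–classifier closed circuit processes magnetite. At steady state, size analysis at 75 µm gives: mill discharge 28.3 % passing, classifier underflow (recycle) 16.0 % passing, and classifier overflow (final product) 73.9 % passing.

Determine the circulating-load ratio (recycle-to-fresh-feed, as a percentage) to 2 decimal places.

CL = 370.73 %

Classifier node, passing 75 µm:
(1+r)d = ru + o → r = (o−d)/(d−u)
r = (73.9 − 28.3)/(28.3 − 16.0) = 45.6/12.3 = 3.7073
CL = 100·r = 370.73 %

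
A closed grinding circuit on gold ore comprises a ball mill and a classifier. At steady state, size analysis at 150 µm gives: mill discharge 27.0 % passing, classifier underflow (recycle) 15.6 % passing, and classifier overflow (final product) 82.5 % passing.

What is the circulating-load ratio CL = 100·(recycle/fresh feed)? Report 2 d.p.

Mass balance on the −150 µm fraction:
(1+r)d = ru + o → r = (o−d)/(d−u)
r = (82.5 − 27.0)/(27.0 − 15.6) = 55.5/11.4 = 4.8684
CL = 100·r = 486.84 %

CL = 486.84 %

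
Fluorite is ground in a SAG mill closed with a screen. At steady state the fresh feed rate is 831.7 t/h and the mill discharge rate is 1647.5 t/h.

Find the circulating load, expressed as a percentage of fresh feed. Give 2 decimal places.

Steady state: M = F + R.
R = M − F = 1647.5 − 831.7 = 815.8 t/h
CL = 100·R/F = 100·815.8/831.7 = 98.09 %

CL = 98.09 %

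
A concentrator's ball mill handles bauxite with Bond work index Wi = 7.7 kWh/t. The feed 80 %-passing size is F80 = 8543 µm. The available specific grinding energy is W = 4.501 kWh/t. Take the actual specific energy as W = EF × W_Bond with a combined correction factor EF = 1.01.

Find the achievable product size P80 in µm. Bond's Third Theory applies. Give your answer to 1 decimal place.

P80 = 211.9 µm

W = 10 Wi / √P80 − 10 Wi / √F80
W_Bond = W / EF = 4.501 / 1.01 = 4.4564 kWh/t
⇒ 1/√P80 = W_Bond/(10 Wi) + 1/√F80
  = 4.4564/(10·7.7) + 1/√8543 = 0.057876 + 0.010819 = 0.068695
P80 = (1/0.068695)² = 14.5571² = 211.91 µm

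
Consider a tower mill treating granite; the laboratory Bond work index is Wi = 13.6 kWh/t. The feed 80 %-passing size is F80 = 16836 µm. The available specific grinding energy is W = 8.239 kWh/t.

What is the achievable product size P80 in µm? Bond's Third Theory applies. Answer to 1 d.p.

P80 = 214.4 µm

Bond: W = 10·Wi·(1/√P80 − 1/√F80)
P80^(−½) = W/(10 Wi) + F80^(−½)
  = 8.2390/(10·13.6) + 1/√16836 = 0.060581 + 0.007707 = 0.068288
P80 = (1/0.068288)² = 14.6439² = 214.44 µm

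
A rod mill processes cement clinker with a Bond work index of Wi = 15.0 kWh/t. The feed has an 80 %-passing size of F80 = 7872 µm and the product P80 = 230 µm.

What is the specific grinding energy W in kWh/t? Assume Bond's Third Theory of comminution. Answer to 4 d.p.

W = 8.2001 kWh/t

W = 10 Wi (P80^-0.5 − F80^-0.5)
1/√230 = 0.065938;  1/√7872 = 0.011271
W = 10·15.0·(0.065938 − 0.011271) = 8.2001 kWh/t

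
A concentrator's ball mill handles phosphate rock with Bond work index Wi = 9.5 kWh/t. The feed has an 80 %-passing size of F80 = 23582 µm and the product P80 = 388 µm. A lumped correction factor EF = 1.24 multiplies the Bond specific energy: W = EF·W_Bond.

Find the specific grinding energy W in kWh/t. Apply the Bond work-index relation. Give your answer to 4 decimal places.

Bond: W = 10·Wi·(1/√P80 − 1/√F80)
1/√388 = 0.050767;  1/√23582 = 0.006512
W = 10·9.5·(0.050767 − 0.006512) = 4.2043 kWh/t
With EF = 1.24: W = 4.2043·1.24 = 5.2133 kWh/t

W = 5.2133 kWh/t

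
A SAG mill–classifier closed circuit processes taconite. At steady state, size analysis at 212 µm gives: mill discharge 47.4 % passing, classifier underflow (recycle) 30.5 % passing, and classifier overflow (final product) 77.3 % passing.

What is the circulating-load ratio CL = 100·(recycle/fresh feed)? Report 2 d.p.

Classifier node, passing 212 µm:
r = (o − d)/(d − u)
r = (77.3 − 47.4)/(47.4 − 30.5) = 29.9/16.9 = 1.7692
CL = 100·r = 176.92 %

CL = 176.92 %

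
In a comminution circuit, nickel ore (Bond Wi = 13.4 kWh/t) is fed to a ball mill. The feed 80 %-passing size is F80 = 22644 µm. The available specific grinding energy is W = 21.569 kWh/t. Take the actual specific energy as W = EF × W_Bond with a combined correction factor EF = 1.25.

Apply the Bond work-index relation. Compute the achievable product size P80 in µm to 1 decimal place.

P80 = 54.5 µm

W = 10·Wi·[P80^(−½) − F80^(−½)]
W_Bond = W / EF = 21.569 / 1.25 = 17.2552 kWh/t
1/√P80 = 1/√F80 + W_Bond/(10·Wi)
  = 17.2552/(10·13.4) + 1/√22644 = 0.128770 + 0.006645 = 0.135416
P80 = (1/0.135416)² = 7.3847² = 54.53 µm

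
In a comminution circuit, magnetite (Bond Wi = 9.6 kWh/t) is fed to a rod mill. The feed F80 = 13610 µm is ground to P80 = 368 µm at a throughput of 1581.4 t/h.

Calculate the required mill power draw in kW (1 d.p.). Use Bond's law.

P = 6612.6 kW

W = 10 Wi (P80^-0.5 − F80^-0.5)
W = 10·9.6·(1/√368 − 1/√13610) = 10·9.6·(0.043557) = 4.1815 kWh/t
P_mill = W·ṁ = 4.1815·1581.4 = 6612.6 kW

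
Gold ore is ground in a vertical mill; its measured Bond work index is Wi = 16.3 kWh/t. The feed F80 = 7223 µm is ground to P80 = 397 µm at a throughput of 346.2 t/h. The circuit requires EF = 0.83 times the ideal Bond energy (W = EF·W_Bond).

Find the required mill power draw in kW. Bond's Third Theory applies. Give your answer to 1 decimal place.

Bond: W = 10·Wi·(1/√P80 − 1/√F80)
W = 10·16.3·(1/√397 − 1/√7223) = 10·16.3·(0.038422) = 6.2628 kWh/t
With EF = 0.83: W = 6.2628·0.83 = 5.1981 kWh/t
P_mill = W·ṁ = 5.1981·346.2 = 1799.6 kW

P = 1799.6 kW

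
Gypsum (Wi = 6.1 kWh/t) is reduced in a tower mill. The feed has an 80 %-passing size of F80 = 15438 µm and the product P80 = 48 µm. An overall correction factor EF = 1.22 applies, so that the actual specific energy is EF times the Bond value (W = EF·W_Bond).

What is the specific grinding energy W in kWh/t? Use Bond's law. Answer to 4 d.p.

W = 10.1426 kWh/t

W = 10 Wi (1/√P80 − 1/√F80)  [Bond]
1/√48 = 0.144338;  1/√15438 = 0.008048
W = 10·6.1·(0.144338 − 0.008048) = 8.3136 kWh/t
Apply correction: 8.3136 × 1.22 = 10.1426 kWh/t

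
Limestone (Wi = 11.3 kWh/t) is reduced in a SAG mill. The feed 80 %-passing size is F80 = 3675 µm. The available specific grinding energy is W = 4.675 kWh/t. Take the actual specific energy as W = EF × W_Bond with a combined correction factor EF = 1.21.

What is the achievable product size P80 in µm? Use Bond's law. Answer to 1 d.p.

P80 = 389.2 µm

Bond:  W = 10 Wi (1/√P − 1/√F)
W_Bond = W / EF = 4.675 / 1.21 = 3.8636 kWh/t
P80^(−½) = W_Bond/(10 Wi) + F80^(−½)
  = 3.8636/(10·11.3) + 1/√3675 = 0.034191 + 0.016496 = 0.050687
P80 = (1/0.050687)² = 19.7288² = 389.23 µm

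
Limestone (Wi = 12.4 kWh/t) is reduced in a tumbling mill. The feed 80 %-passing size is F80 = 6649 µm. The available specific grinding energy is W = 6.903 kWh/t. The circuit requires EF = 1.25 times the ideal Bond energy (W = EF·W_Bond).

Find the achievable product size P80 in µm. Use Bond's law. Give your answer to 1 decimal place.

P80 = 310.0 µm

W = 10 Wi (P80^-0.5 − F80^-0.5)
W_Bond = W / EF = 6.903 / 1.25 = 5.5224 kWh/t
P80^-0.5 = F80^-0.5 + W_Bond/(10 Wi)
  = 5.5224/(10·12.4) + 1/√6649 = 0.044535 + 0.012264 = 0.056799
P80 = (1/0.056799)² = 17.6059² = 309.97 µm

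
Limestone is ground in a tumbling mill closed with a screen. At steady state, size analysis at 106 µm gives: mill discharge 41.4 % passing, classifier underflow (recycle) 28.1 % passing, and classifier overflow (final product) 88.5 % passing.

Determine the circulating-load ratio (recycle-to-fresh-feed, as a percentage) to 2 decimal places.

Classifier node, passing 106 µm:
d + r·d = r·u + o → r(d−u) = o−d
r = (88.5 − 41.4)/(41.4 − 28.1) = 47.1/13.3 = 3.5414
CL = 100·r = 354.14 %

CL = 354.14 %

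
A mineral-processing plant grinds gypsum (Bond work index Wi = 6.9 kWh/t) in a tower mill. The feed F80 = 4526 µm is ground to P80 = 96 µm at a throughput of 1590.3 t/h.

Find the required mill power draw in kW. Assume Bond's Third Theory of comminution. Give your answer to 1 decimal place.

P = 9568.3 kW

W = 10 Wi (P80^-0.5 − F80^-0.5)
W = 10·6.9·(1/√96 − 1/√4526) = 10·6.9·(0.087198) = 6.0167 kWh/t
Power = W × throughput = 6.0167 kWh/t × 1590.3 t/h = 9568.3 kW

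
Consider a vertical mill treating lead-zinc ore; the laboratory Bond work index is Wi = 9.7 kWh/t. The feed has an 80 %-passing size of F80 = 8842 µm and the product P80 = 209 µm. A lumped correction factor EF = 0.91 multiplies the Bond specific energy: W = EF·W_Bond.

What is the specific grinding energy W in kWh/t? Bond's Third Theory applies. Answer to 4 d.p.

Bond:  W = 10 Wi (1/√P − 1/√F)
1/√209 = 0.069171;  1/√8842 = 0.010635
W = 10·9.7·(0.069171 − 0.010635) = 5.6781 kWh/t
Corrected W = EF·W_Bond = 0.91·5.6781 = 5.1670 kWh/t

W = 5.1670 kWh/t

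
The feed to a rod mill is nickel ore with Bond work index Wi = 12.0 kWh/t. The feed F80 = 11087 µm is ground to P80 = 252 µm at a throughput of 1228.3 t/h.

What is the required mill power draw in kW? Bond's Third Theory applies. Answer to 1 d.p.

W = 10 Wi (1/√P80 − 1/√F80)  [Bond]
W = 10·12.0·(1/√252 − 1/√11087) = 10·12.0·(0.053497) = 6.4196 kWh/t
Power = W × throughput = 6.4196 kWh/t × 1228.3 t/h = 7885.2 kW

P = 7885.2 kW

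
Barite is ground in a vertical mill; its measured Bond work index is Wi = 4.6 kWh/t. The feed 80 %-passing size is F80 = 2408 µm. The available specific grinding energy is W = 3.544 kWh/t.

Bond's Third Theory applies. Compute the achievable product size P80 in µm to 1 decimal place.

P80 = 105.4 µm

Bond:  W = 10 Wi (1/√P − 1/√F)
P80^-0.5 = F80^-0.5 + W/(10 Wi)
  = 3.5440/(10·4.6) + 1/√2408 = 0.077043 + 0.020378 = 0.097422
P80 = (1/0.097422)² = 10.2646² = 105.36 µm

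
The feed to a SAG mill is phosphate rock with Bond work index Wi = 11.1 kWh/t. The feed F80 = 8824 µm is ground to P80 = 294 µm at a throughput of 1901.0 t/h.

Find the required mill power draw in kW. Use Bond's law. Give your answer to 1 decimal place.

W_Bond = 10·Wi·(1/√P₈₀ − 1/√F₈₀)
W = 10·11.1·(1/√294 − 1/√8824) = 10·11.1·(0.047676) = 5.2920 kWh/t
P_mill = W·ṁ = 5.2920·1901.0 = 10060.1 kW

P = 10060.1 kW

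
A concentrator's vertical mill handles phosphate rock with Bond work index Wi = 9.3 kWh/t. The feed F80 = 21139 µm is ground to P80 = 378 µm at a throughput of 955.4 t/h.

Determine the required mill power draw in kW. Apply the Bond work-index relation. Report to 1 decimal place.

Bond:  W = 10 Wi (1/√P − 1/√F)
W = 10·9.3·(1/√378 − 1/√21139) = 10·9.3·(0.044557) = 4.1438 kWh/t
Mill draw = 4.1438 × 955.4 = 3958.9 kW

P = 3958.9 kW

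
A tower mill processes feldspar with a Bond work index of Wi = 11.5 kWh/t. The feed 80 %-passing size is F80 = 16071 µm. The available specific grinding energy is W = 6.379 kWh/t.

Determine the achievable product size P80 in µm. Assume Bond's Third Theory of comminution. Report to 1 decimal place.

P80 = 249.1 µm

Bond:  W = 10 Wi (1/√P − 1/√F)
⇒ 1/√P80 = W/(10·Wi) + 1/√F80
  = 6.3790/(10·11.5) + 1/√16071 = 0.055470 + 0.007888 = 0.063358
P80 = (1/0.063358)² = 15.7834² = 249.12 µm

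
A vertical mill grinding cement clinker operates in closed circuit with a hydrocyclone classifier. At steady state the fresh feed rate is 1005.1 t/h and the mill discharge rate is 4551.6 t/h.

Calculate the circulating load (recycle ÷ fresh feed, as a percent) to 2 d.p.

M = F + R at steady state, so:
R = M − F = 4551.6 − 1005.1 = 3546.5 t/h
CL = 100·R/F = 100·3546.5/1005.1 = 352.85 %

CL = 352.85 %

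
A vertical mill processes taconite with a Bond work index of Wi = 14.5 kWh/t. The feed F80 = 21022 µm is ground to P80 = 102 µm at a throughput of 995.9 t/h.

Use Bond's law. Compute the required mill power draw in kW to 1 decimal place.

P = 13302.3 kW

Bond: W = 10·Wi·(1/√P80 − 1/√F80)
W = 10·14.5·(1/√102 − 1/√21022) = 10·14.5·(0.092118) = 13.3571 kWh/t
Power = W × throughput = 13.3571 kWh/t × 995.9 t/h = 13302.3 kW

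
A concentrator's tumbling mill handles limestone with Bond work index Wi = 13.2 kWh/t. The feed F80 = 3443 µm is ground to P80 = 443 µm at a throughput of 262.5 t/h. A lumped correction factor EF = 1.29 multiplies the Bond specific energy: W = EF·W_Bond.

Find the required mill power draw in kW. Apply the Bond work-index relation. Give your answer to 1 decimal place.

Bond:  W = 10 Wi (1/√P − 1/√F)
W = 10·13.2·(1/√443 − 1/√3443) = 10·13.2·(0.030469) = 4.0219 kWh/t
Corrected W = EF·W_Bond = 1.29·4.0219 = 5.1883 kWh/t
Power = W × throughput = 5.1883 kWh/t × 262.5 t/h = 1361.9 kW

P = 1361.9 kW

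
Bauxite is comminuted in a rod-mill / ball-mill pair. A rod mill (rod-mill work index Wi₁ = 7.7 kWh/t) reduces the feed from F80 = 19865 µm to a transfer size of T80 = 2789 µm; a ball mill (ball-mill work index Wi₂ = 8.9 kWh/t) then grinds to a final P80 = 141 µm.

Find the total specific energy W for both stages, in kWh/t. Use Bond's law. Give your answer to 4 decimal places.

W = 6.7216 kWh/t

Bond:  W = 10 Wi (1/√P − 1/√F)
Stage 1 (19865→2789 µm, Wi₁=7.7): W₁ = 10·7.7·(0.018935 − 0.007095) = 0.9117 kWh/t
Stage 2 (2789→141 µm, Wi₂=8.9): W₂ = 10·8.9·(0.084215 − 0.018935) = 5.8099 kWh/t
W = W₁ + W₂ = 0.9117 + 5.8099 = 6.7216 kWh/t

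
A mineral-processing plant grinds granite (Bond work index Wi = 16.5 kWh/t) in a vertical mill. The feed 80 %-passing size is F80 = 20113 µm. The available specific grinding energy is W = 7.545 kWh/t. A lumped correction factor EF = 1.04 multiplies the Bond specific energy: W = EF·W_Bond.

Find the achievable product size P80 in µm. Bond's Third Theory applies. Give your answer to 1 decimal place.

W_Bond = 10·Wi·(1/√P₈₀ − 1/√F₈₀)
W_Bond = W / EF = 7.545 / 1.04 = 7.2548 kWh/t
P80^-0.5 = F80^-0.5 + W_Bond/(10 Wi)
  = 7.2548/(10·16.5) + 1/√20113 = 0.043969 + 0.007051 = 0.051020
P80 = (1/0.051020)² = 19.6003² = 384.17 µm

P80 = 384.2 µm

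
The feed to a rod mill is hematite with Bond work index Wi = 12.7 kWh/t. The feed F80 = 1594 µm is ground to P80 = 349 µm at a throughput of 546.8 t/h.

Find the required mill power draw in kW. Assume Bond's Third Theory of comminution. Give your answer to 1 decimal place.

P = 1977.9 kW

Bond:  W = 10 Wi (1/√P − 1/√F)
W = 10·12.7·(1/√349 − 1/√1594) = 10·12.7·(0.028482) = 3.6172 kWh/t
Mill draw = 3.6172 × 546.8 = 1977.9 kW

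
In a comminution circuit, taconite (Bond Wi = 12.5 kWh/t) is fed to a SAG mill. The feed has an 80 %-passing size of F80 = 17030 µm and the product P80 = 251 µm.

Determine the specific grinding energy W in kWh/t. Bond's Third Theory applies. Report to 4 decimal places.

W = 10 Wi (P80^-0.5 − F80^-0.5)
1/√251 = 0.063119;  1/√17030 = 0.007663
W = 10·12.5·(0.063119 − 0.007663) = 6.9321 kWh/t

W = 6.9321 kWh/t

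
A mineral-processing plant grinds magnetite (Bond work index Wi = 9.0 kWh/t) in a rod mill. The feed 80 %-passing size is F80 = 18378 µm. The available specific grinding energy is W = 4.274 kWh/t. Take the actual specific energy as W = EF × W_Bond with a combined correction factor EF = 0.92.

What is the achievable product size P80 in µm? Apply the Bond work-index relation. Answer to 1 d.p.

P80 = 287.3 µm

W = 10·Wi·[P80^(−½) − F80^(−½)]
W_Bond = W / EF = 4.274 / 0.92 = 4.6457 kWh/t
P80^-0.5 = F80^-0.5 + W_Bond/(10 Wi)
  = 4.6457/(10·9.0) + 1/√18378 = 0.051618 + 0.007377 = 0.058995
P80 = (1/0.058995)² = 16.9506² = 287.32 µm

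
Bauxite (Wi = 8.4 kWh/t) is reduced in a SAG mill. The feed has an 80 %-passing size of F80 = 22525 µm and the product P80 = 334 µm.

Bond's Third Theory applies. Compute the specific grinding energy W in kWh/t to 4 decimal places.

Bond: W = 10·Wi·(1/√P80 − 1/√F80)
1/√334 = 0.054718;  1/√22525 = 0.006663
W = 10·8.4·(0.054718 − 0.006663) = 4.0366 kWh/t

W = 4.0366 kWh/t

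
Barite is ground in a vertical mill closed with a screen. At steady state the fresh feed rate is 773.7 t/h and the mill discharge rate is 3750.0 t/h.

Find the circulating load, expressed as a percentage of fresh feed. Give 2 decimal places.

Mill node: discharge = fresh + recycle.
R = M − F = 3750.0 − 773.7 = 2976.3 t/h
CL = 100·R/F = 100·2976.3/773.7 = 384.68 %

CL = 384.68 %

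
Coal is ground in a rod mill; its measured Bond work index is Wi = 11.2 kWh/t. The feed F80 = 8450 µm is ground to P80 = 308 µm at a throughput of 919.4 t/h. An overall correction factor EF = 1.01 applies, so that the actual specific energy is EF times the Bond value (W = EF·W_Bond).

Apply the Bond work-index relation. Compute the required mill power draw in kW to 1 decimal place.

P = 4794.7 kW

W_Bond = 10·Wi·(1/√P₈₀ − 1/√F₈₀)
W = 10·11.2·(1/√308 − 1/√8450) = 10·11.2·(0.046102) = 5.1634 kWh/t
Corrected W = EF·W_Bond = 1.01·5.1634 = 5.2150 kWh/t
P = W·T = 5.2150·919.4 = 4794.7 kW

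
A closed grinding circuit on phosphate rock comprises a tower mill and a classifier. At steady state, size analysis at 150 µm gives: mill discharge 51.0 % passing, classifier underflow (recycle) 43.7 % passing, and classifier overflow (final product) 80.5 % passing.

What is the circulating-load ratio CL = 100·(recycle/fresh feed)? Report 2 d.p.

CL = 404.11 %

Mass balance on the −150 µm fraction:
Fd + Rd = Ru + Fo ⇒ R/F = (o−d)/(d−u)
r = (80.5 − 51.0)/(51.0 − 43.7) = 29.5/7.3 = 4.0411
CL = 100·r = 404.11 %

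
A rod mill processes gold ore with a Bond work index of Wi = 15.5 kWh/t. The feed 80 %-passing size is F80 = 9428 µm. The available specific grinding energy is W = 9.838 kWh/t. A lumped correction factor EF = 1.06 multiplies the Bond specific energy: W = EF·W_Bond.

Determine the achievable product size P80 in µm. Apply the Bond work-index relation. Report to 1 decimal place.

W = 10·Wi·[P80^(−½) − F80^(−½)]
W_Bond = W / EF = 9.838 / 1.06 = 9.2811 kWh/t
⇒ 1/√P80 = W_Bond/(10·Wi) + 1/√F80
  = 9.2811/(10·15.5) + 1/√9428 = 0.059878 + 0.010299 = 0.070177
P80 = (1/0.070177)² = 14.2497² = 203.05 µm

P80 = 203.1 µm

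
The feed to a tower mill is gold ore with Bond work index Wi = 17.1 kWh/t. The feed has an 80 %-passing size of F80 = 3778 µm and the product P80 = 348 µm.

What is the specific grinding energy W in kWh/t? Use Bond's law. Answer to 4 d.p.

W = 10 Wi / √P80 − 10 Wi / √F80
1/√348 = 0.053606;  1/√3778 = 0.016269
W = 10·17.1·(0.053606 − 0.016269) = 6.3845 kWh/t

W = 6.3845 kWh/t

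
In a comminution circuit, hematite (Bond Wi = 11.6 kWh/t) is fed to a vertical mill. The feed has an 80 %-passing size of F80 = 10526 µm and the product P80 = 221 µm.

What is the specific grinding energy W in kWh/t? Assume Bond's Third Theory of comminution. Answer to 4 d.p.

Bond: W = 10·Wi·(1/√P80 − 1/√F80)
1/√221 = 0.067267;  1/√10526 = 0.009747
W = 10·11.6·(0.067267 − 0.009747) = 6.6724 kWh/t

W = 6.6724 kWh/t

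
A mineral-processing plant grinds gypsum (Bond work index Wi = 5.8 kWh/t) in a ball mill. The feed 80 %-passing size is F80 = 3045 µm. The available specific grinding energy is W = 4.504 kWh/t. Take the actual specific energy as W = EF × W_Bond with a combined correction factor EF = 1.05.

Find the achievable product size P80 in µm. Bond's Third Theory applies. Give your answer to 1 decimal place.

P80 = 117.9 µm

W = 10 Wi (P80^-0.5 − F80^-0.5)
W_Bond = W / EF = 4.504 / 1.05 = 4.2895 kWh/t
P80^(−½) = W_Bond/(10 Wi) + F80^(−½)
  = 4.2895/(10·5.8) + 1/√3045 = 0.073957 + 0.018122 = 0.092079
P80 = (1/0.092079)² = 10.8602² = 117.94 µm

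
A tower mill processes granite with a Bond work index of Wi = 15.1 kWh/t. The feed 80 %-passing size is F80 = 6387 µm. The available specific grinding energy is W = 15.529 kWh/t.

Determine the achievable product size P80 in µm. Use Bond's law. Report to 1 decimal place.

P80 = 75.2 µm

Bond: W = 10·Wi·(1/√P80 − 1/√F80)
P80^-0.5 = F80^-0.5 + W/(10 Wi)
  = 15.5290/(10·15.1) + 1/√6387 = 0.102841 + 0.012513 = 0.115354
P80 = (1/0.115354)² = 8.6690² = 75.15 µm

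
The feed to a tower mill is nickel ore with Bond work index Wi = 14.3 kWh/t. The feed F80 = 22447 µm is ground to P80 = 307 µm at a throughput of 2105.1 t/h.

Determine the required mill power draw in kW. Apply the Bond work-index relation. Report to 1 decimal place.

W = 10·Wi·(P80^(-½) − F80^(-½))
W = 10·14.3·(1/√307 − 1/√22447) = 10·14.3·(0.050398) = 7.2070 kWh/t
P = W·T = 7.2070·2105.1 = 15171.4 kW

P = 15171.4 kW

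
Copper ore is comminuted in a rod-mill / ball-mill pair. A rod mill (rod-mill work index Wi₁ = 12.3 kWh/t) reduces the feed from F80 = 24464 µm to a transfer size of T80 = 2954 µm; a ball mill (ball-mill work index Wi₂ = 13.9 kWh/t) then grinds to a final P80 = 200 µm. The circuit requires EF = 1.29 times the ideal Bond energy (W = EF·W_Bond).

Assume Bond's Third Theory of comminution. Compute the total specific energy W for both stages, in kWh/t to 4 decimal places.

W = 11.2849 kWh/t

Bond:  W = 10 Wi (1/√P − 1/√F)
Stage 1 (24464→2954 µm, Wi₁=12.3): W₁ = 10·12.3·(0.018399 − 0.006393) = 1.4767 kWh/t
Stage 2 (2954→200 µm, Wi₂=13.9): W₂ = 10·13.9·(0.070711 − 0.018399) = 7.2713 kWh/t
W = W₁ + W₂ = 1.4767 + 7.2713 = 8.7480 kWh/t
Corrected W = EF·W_Bond = 1.29·8.7480 = 11.2849 kWh/t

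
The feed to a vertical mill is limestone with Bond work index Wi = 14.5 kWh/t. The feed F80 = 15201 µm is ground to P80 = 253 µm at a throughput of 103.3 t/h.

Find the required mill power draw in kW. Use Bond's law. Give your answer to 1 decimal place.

Bond:  W = 10 Wi (1/√P − 1/√F)
W = 10·14.5·(1/√253 − 1/√15201) = 10·14.5·(0.054759) = 7.9400 kWh/t
Power = W × throughput = 7.9400 kWh/t × 103.3 t/h = 820.2 kW

P = 820.2 kW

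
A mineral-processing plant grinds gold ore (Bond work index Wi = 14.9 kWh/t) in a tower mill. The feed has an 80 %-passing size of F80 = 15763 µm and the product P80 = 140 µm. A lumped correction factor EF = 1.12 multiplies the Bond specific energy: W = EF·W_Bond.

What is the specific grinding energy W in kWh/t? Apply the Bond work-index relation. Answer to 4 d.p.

W = 12.7748 kWh/t

Bond:  W = 10 Wi (1/√P − 1/√F)
1/√140 = 0.084515;  1/√15763 = 0.007965
W = 10·14.9·(0.084515 − 0.007965) = 11.4060 kWh/t
W_actual = 1.12 × 11.4060 = 12.7748 kWh/t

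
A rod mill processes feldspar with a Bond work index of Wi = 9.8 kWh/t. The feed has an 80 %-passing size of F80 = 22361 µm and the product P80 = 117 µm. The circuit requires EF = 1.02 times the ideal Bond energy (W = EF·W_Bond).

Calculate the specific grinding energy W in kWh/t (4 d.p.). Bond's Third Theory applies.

Bond:  W = 10 Wi (1/√P − 1/√F)
1/√117 = 0.092450;  1/√22361 = 0.006687
W = 10·9.8·(0.092450 − 0.006687) = 8.4047 kWh/t
Apply correction: 8.4047 × 1.02 = 8.5728 kWh/t

W = 8.5728 kWh/t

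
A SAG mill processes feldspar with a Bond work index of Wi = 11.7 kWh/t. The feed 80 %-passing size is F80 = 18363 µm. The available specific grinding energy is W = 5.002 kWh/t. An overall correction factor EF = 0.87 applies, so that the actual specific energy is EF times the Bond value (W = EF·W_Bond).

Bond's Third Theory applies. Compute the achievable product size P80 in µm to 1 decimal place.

W_Bond = 10·Wi·(1/√P₈₀ − 1/√F₈₀)
W_Bond = W / EF = 5.002 / 0.87 = 5.7494 kWh/t
⇒ 1/√P80 = W_Bond/(10·Wi) + 1/√F80
  = 5.7494/(10·11.7) + 1/√18363 = 0.049140 + 0.007380 = 0.056520
P80 = (1/0.056520)² = 17.6929² = 313.04 µm

P80 = 313.0 µm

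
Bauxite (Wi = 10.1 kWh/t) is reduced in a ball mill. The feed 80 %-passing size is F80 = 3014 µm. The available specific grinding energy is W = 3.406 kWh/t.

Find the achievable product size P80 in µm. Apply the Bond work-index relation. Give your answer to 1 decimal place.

P80 = 370.7 µm

W_Bond = 10·Wi·(1/√P₈₀ − 1/√F₈₀)
P80^(−½) = W/(10 Wi) + F80^(−½)
  = 3.4060/(10·10.1) + 1/√3014 = 0.033723 + 0.018215 = 0.051938
P80 = (1/0.051938)² = 19.2538² = 370.71 µm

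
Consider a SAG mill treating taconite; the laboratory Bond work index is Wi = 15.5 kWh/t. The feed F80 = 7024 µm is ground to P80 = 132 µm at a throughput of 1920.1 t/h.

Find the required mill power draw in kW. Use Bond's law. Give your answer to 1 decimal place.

P = 22353.0 kW

Bond:  W = 10 Wi (1/√P − 1/√F)
W = 10·15.5·(1/√132 − 1/√7024) = 10·15.5·(0.075107) = 11.6416 kWh/t
P = W·T = 11.6416·1920.1 = 22353.0 kW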